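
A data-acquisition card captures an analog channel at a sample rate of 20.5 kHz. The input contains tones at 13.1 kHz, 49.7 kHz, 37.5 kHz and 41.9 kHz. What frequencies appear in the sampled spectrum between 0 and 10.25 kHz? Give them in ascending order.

fs/2 = 10.25 kHz.
13.1 kHz > fs/2 = 10.25 kHz, folds to fs − 13.1 kHz = 7.4 kHz.
49.7 kHz mod fs = 8.7 kHz.
8.7 kHz ≤ fs/2 = 10.25 kHz, appears at 8.7 kHz.
37.5 kHz mod fs = 17 kHz.
17 kHz > fs/2 = 10.25 kHz, folds to fs − 17 kHz = 3.5 kHz.
41.9 kHz mod fs = 0.9 kHz.
0.9 kHz ≤ fs/2 = 10.25 kHz, appears at 0.9 kHz.
Distinct values: {0.9 kHz, 3.5 kHz, 7.4 kHz, 8.7 kHz}.

0.9 kHz, 3.5 kHz, 7.4 kHz, 8.7 kHz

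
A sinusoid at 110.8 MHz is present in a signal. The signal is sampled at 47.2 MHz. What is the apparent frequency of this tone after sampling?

110.8 MHz mod fs = 16.4 MHz.
16.4 MHz ≤ fs/2 = 23.6 MHz, appears at 16.4 MHz.

16.4 MHz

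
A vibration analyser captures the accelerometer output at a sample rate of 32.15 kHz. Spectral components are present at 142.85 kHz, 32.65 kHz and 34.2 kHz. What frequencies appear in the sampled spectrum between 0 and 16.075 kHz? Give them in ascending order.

fs/2 = 16.075 kHz.
142.85 kHz mod fs = 14.25 kHz.
14.25 kHz ≤ fs/2 = 16.075 kHz, appears at 14.25 kHz.
32.65 kHz mod fs = 0.5 kHz.
0.5 kHz ≤ fs/2 = 16.075 kHz, appears at 0.5 kHz.
34.2 kHz mod fs = 2.05 kHz.
2.05 kHz ≤ fs/2 = 16.075 kHz, appears at 2.05 kHz.
Distinct values: {0.5 kHz, 2.05 kHz, 14.25 kHz}.

0.5 kHz, 2.05 kHz, 14.25 kHz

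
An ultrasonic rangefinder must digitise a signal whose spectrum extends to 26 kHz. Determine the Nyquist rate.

Nyquist rate = 2 × 26 kHz = 52 kHz.

52 kHz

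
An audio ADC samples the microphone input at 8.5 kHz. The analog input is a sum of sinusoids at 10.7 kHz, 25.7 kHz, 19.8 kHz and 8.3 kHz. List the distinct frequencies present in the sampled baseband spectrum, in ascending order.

fs/2 = 4.25 kHz.
10.7 kHz mod fs = 2.2 kHz.
2.2 kHz ≤ fs/2 = 4.25 kHz, appears at 2.2 kHz.
25.7 kHz mod fs = 0.2 kHz.
0.2 kHz ≤ fs/2 = 4.25 kHz, appears at 0.2 kHz.
19.8 kHz mod fs = 2.8 kHz.
2.8 kHz ≤ fs/2 = 4.25 kHz, appears at 2.8 kHz.
8.3 kHz > fs/2 = 4.25 kHz, folds to fs − 8.3 kHz = 0.2 kHz.
Distinct values: {0.2 kHz, 2.2 kHz, 2.8 kHz}.

0.2 kHz, 2.2 kHz, 2.8 kHz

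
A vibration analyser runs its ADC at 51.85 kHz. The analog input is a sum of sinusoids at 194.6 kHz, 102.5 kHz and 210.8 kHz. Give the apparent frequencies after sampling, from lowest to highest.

fs/2 = 25.925 kHz.
194.6 kHz mod fs = 39.05 kHz.
39.05 kHz > fs/2 = 25.925 kHz, folds to fs − 39.05 kHz = 12.8 kHz.
102.5 kHz mod fs = 50.65 kHz.
50.65 kHz > fs/2 = 25.925 kHz, folds to fs − 50.65 kHz = 1.2 kHz.
210.8 kHz mod fs = 3.4 kHz.
3.4 kHz ≤ fs/2 = 25.925 kHz, appears at 3.4 kHz.
Distinct values: {1.2 kHz, 3.4 kHz, 12.8 kHz}.

1.2 kHz, 3.4 kHz, 12.8 kHz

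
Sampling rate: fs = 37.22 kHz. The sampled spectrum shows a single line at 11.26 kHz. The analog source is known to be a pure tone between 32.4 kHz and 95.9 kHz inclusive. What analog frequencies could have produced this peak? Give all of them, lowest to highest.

Frequencies that alias to 11.26 kHz are k·fs ± 11.26 kHz for integer k ≥ 0.
k=0: 11.26 kHz.
k=1: 25.96 kHz, 48.48 kHz.
k=2: 63.18 kHz, 85.7 kHz.
k=3: 100.4 kHz, 122.92 kHz.
Within [32.4 kHz, 95.9 kHz]: 48.48 kHz, 63.18 kHz, 85.7 kHz.

48.48 kHz, 63.18 kHz, 85.7 kHz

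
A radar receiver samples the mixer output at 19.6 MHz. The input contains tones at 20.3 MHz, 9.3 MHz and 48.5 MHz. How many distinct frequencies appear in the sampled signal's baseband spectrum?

fs/2 = 9.8 MHz.
20.3 MHz mod fs = 0.7 MHz.
0.7 MHz ≤ fs/2 = 9.8 MHz, appears at 0.7 MHz.
9.3 MHz ≤ fs/2 = 9.8 MHz, passes unchanged.
48.5 MHz mod fs = 9.3 MHz.
9.3 MHz ≤ fs/2 = 9.8 MHz, appears at 9.3 MHz.
Distinct values: {0.7 MHz, 9.3 MHz} → 2.

2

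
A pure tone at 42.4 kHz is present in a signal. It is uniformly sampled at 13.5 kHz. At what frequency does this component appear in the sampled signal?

1.9 kHz

42.4 kHz mod fs = 1.9 kHz.
1.9 kHz ≤ fs/2 = 6.75 kHz, appears at 1.9 kHz.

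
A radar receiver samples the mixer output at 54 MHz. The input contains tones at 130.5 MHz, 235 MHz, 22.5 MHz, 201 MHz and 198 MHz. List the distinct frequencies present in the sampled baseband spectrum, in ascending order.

15 MHz, 18 MHz, 19 MHz, 22.5 MHz

fs/2 = 27 MHz.
130.5 MHz mod fs = 22.5 MHz.
22.5 MHz ≤ fs/2 = 27 MHz, appears at 22.5 MHz.
235 MHz mod fs = 19 MHz.
19 MHz ≤ fs/2 = 27 MHz, appears at 19 MHz.
22.5 MHz ≤ fs/2 = 27 MHz, passes unchanged.
201 MHz mod fs = 39 MHz.
39 MHz > fs/2 = 27 MHz, folds to fs − 39 MHz = 15 MHz.
198 MHz mod fs = 36 MHz.
36 MHz > fs/2 = 27 MHz, folds to fs − 36 MHz = 18 MHz.
Distinct values: {15 MHz, 18 MHz, 19 MHz, 22.5 MHz}.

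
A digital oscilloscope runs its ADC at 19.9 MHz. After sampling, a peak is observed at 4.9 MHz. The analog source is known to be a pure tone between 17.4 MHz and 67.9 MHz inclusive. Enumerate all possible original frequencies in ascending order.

Frequencies that alias to 4.9 MHz are k·fs ± 4.9 MHz for integer k ≥ 0.
k=0: 4.9 MHz.
k=1: 15 MHz, 24.8 MHz.
k=2: 34.9 MHz, 44.7 MHz.
k=3: 54.8 MHz, 64.6 MHz.
k=4: 74.7 MHz, 84.5 MHz.
Within [17.4 MHz, 67.9 MHz]: 24.8 MHz, 34.9 MHz, 44.7 MHz, 54.8 MHz, 64.6 MHz.

24.8 MHz, 34.9 MHz, 44.7 MHz, 54.8 MHz, 64.6 MHz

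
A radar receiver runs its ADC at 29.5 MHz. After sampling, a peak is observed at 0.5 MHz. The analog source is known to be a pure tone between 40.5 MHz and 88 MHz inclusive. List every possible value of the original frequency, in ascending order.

58.5 MHz, 59.5 MHz, 88 MHz

Frequencies that alias to 0.5 MHz are k·fs ± 0.5 MHz for integer k ≥ 0.
k=0: 0.5 MHz.
k=1: 29 MHz, 30 MHz.
k=2: 58.5 MHz, 59.5 MHz.
k=3: 88 MHz, 89 MHz.
k=4: 117.5 MHz, 118.5 MHz.
Within [40.5 MHz, 88 MHz]: 58.5 MHz, 59.5 MHz, 88 MHz.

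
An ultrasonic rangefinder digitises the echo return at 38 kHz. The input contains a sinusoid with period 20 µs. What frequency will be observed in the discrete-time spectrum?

12 kHz

T = 20 µs → f = 1/T = 50 kHz.
50 kHz mod fs = 12 kHz.
12 kHz ≤ fs/2 = 19 kHz, appears at 12 kHz.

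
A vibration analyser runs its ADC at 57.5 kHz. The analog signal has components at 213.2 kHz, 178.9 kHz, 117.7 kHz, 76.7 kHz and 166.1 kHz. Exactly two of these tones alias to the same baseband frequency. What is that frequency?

6.4 kHz

fs/2 = 28.75 kHz.
213.2 kHz mod fs = 40.7 kHz.
40.7 kHz > fs/2 = 28.75 kHz, folds to fs − 40.7 kHz = 16.8 kHz.
178.9 kHz mod fs = 6.4 kHz.
6.4 kHz ≤ fs/2 = 28.75 kHz, appears at 6.4 kHz.
117.7 kHz mod fs = 2.7 kHz.
2.7 kHz ≤ fs/2 = 28.75 kHz, appears at 2.7 kHz.
76.7 kHz mod fs = 19.2 kHz.
19.2 kHz ≤ fs/2 = 28.75 kHz, appears at 19.2 kHz.
166.1 kHz mod fs = 51.1 kHz.
51.1 kHz > fs/2 = 28.75 kHz, folds to fs − 51.1 kHz = 6.4 kHz.
166.1 kHz and 178.9 kHz both map to 6.4 kHz.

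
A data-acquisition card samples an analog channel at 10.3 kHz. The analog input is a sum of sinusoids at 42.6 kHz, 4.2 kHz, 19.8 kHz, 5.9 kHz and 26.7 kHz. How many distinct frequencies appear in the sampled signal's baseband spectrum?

4

fs/2 = 5.15 kHz.
42.6 kHz mod fs = 1.4 kHz.
1.4 kHz ≤ fs/2 = 5.15 kHz, appears at 1.4 kHz.
4.2 kHz ≤ fs/2 = 5.15 kHz, passes unchanged.
19.8 kHz mod fs = 9.5 kHz.
9.5 kHz > fs/2 = 5.15 kHz, folds to fs − 9.5 kHz = 0.8 kHz.
5.9 kHz > fs/2 = 5.15 kHz, folds to fs − 5.9 kHz = 4.4 kHz.
26.7 kHz mod fs = 6.1 kHz.
6.1 kHz > fs/2 = 5.15 kHz, folds to fs − 6.1 kHz = 4.2 kHz.
Distinct values: {0.8 kHz, 1.4 kHz, 4.2 kHz, 4.4 kHz} → 4.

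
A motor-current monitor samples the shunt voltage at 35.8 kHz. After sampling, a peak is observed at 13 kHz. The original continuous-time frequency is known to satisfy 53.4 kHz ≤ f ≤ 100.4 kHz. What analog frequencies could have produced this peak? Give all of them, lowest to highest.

Frequencies that alias to 13 kHz are k·fs ± 13 kHz for integer k ≥ 0.
k=0: 13 kHz.
k=1: 22.8 kHz, 48.8 kHz.
k=2: 58.6 kHz, 84.6 kHz.
k=3: 94.4 kHz, 120.4 kHz.
k=4: 130.2 kHz, 156.2 kHz.
Within [53.4 kHz, 100.4 kHz]: 58.6 kHz, 84.6 kHz, 94.4 kHz.

58.6 kHz, 84.6 kHz, 94.4 kHz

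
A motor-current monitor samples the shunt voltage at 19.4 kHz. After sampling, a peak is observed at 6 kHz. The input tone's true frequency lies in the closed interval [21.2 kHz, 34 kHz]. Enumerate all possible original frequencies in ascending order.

Frequencies that alias to 6 kHz are k·fs ± 6 kHz for integer k ≥ 0.
k=0: 6 kHz.
k=1: 13.4 kHz, 25.4 kHz.
k=2: 32.8 kHz, 44.8 kHz.
k=3: 52.2 kHz, 64.2 kHz.
Within [21.2 kHz, 34 kHz]: 25.4 kHz, 32.8 kHz.

25.4 kHz, 32.8 kHz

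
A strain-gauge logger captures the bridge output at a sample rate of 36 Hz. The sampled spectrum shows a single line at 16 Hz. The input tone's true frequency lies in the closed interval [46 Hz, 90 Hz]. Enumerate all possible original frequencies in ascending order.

52 Hz, 56 Hz, 88 Hz

Frequencies that alias to 16 Hz are k·fs ± 16 Hz for integer k ≥ 0.
k=0: 16 Hz.
k=1: 20 Hz, 52 Hz.
k=2: 56 Hz, 88 Hz.
k=3: 92 Hz, 124 Hz.
Within [46 Hz, 90 Hz]: 52 Hz, 56 Hz, 88 Hz.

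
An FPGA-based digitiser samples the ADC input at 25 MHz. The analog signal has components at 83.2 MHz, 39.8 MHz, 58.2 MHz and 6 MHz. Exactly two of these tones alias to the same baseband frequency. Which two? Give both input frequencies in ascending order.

58.2 MHz, 83.2 MHz

fs/2 = 12.5 MHz.
83.2 MHz mod fs = 8.2 MHz.
8.2 MHz ≤ fs/2 = 12.5 MHz, appears at 8.2 MHz.
39.8 MHz mod fs = 14.8 MHz.
14.8 MHz > fs/2 = 12.5 MHz, folds to fs − 14.8 MHz = 10.2 MHz.
58.2 MHz mod fs = 8.2 MHz.
8.2 MHz ≤ fs/2 = 12.5 MHz, appears at 8.2 MHz.
6 MHz ≤ fs/2 = 12.5 MHz, passes unchanged.
58.2 MHz and 83.2 MHz both map to 8.2 MHz.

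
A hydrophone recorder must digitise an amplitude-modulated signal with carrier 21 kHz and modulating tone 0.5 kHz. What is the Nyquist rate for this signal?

AM sidebands sit at fc ± fm = 20.5 kHz and 21.5 kHz.
Highest-frequency component: 21.5 kHz.
Nyquist rate = 2 × 21.5 kHz = 43 kHz.

43 kHz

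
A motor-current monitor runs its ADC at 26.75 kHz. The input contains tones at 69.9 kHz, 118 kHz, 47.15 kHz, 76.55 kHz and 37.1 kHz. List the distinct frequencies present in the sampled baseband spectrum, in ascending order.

3.7 kHz, 6.35 kHz, 10.35 kHz, 11 kHz

fs/2 = 13.375 kHz.
69.9 kHz mod fs = 16.4 kHz.
16.4 kHz > fs/2 = 13.375 kHz, folds to fs − 16.4 kHz = 10.35 kHz.
118 kHz mod fs = 11 kHz.
11 kHz ≤ fs/2 = 13.375 kHz, appears at 11 kHz.
47.15 kHz mod fs = 20.4 kHz.
20.4 kHz > fs/2 = 13.375 kHz, folds to fs − 20.4 kHz = 6.35 kHz.
76.55 kHz mod fs = 23.05 kHz.
23.05 kHz > fs/2 = 13.375 kHz, folds to fs − 23.05 kHz = 3.7 kHz.
37.1 kHz mod fs = 10.35 kHz.
10.35 kHz ≤ fs/2 = 13.375 kHz, appears at 10.35 kHz.
Distinct values: {3.7 kHz, 6.35 kHz, 10.35 kHz, 11 kHz}.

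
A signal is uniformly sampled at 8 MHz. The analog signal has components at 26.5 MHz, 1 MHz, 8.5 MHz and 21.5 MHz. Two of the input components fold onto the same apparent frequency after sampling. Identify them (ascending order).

fs/2 = 4 MHz.
26.5 MHz mod fs = 2.5 MHz.
2.5 MHz ≤ fs/2 = 4 MHz, appears at 2.5 MHz.
1 MHz ≤ fs/2 = 4 MHz, passes unchanged.
8.5 MHz mod fs = 0.5 MHz.
0.5 MHz ≤ fs/2 = 4 MHz, appears at 0.5 MHz.
21.5 MHz mod fs = 5.5 MHz.
5.5 MHz > fs/2 = 4 MHz, folds to fs − 5.5 MHz = 2.5 MHz.
21.5 MHz and 26.5 MHz both map to 2.5 MHz.

21.5 MHz, 26.5 MHz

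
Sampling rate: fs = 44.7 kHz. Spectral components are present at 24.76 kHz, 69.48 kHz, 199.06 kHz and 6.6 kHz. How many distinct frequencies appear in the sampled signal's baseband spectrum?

4

fs/2 = 22.35 kHz.
24.76 kHz > fs/2 = 22.35 kHz, folds to fs − 24.76 kHz = 19.94 kHz.
69.48 kHz mod fs = 24.78 kHz.
24.78 kHz > fs/2 = 22.35 kHz, folds to fs − 24.78 kHz = 19.92 kHz.
199.06 kHz mod fs = 20.26 kHz.
20.26 kHz ≤ fs/2 = 22.35 kHz, appears at 20.26 kHz.
6.6 kHz ≤ fs/2 = 22.35 kHz, passes unchanged.
Distinct values: {6.6 kHz, 19.92 kHz, 19.94 kHz, 20.26 kHz} → 4.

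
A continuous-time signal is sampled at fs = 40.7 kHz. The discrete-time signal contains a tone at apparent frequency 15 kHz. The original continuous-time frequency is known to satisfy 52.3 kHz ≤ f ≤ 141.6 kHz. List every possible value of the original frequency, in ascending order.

55.7 kHz, 66.4 kHz, 96.4 kHz, 107.1 kHz, 137.1 kHz

Frequencies that alias to 15 kHz are k·fs ± 15 kHz for integer k ≥ 0.
k=0: 15 kHz.
k=1: 25.7 kHz, 55.7 kHz.
k=2: 66.4 kHz, 96.4 kHz.
k=3: 107.1 kHz, 137.1 kHz.
k=4: 147.8 kHz, 177.8 kHz.
Within [52.3 kHz, 141.6 kHz]: 55.7 kHz, 66.4 kHz, 96.4 kHz, 107.1 kHz, 137.1 kHz.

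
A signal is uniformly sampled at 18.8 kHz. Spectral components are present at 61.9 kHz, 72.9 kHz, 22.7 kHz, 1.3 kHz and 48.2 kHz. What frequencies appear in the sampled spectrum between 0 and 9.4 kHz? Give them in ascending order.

1.3 kHz, 2.3 kHz, 3.9 kHz, 5.5 kHz, 8.2 kHz

fs/2 = 9.4 kHz.
61.9 kHz mod fs = 5.5 kHz.
5.5 kHz ≤ fs/2 = 9.4 kHz, appears at 5.5 kHz.
72.9 kHz mod fs = 16.5 kHz.
16.5 kHz > fs/2 = 9.4 kHz, folds to fs − 16.5 kHz = 2.3 kHz.
22.7 kHz mod fs = 3.9 kHz.
3.9 kHz ≤ fs/2 = 9.4 kHz, appears at 3.9 kHz.
1.3 kHz ≤ fs/2 = 9.4 kHz, passes unchanged.
48.2 kHz mod fs = 10.6 kHz.
10.6 kHz > fs/2 = 9.4 kHz, folds to fs − 10.6 kHz = 8.2 kHz.
Distinct values: {1.3 kHz, 2.3 kHz, 3.9 kHz, 5.5 kHz, 8.2 kHz}.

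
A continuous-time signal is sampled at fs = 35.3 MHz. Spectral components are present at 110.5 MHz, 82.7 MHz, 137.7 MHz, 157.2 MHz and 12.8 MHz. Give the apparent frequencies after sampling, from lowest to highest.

3.5 MHz, 4.6 MHz, 12.1 MHz, 12.8 MHz, 16 MHz

fs/2 = 17.65 MHz.
110.5 MHz mod fs = 4.6 MHz.
4.6 MHz ≤ fs/2 = 17.65 MHz, appears at 4.6 MHz.
82.7 MHz mod fs = 12.1 MHz.
12.1 MHz ≤ fs/2 = 17.65 MHz, appears at 12.1 MHz.
137.7 MHz mod fs = 31.8 MHz.
31.8 MHz > fs/2 = 17.65 MHz, folds to fs − 31.8 MHz = 3.5 MHz.
157.2 MHz mod fs = 16 MHz.
16 MHz ≤ fs/2 = 17.65 MHz, appears at 16 MHz.
12.8 MHz ≤ fs/2 = 17.65 MHz, passes unchanged.
Distinct values: {3.5 MHz, 4.6 MHz, 12.1 MHz, 12.8 MHz, 16 MHz}.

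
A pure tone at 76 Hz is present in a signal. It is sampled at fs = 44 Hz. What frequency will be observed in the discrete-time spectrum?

12 Hz

76 Hz mod fs = 32 Hz.
32 Hz > fs/2 = 22 Hz, folds to fs − 32 Hz = 12 Hz.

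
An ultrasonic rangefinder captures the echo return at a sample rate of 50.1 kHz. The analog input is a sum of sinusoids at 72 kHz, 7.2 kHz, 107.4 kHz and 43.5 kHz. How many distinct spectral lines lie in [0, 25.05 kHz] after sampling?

fs/2 = 25.05 kHz.
72 kHz mod fs = 21.9 kHz.
21.9 kHz ≤ fs/2 = 25.05 kHz, appears at 21.9 kHz.
7.2 kHz ≤ fs/2 = 25.05 kHz, passes unchanged.
107.4 kHz mod fs = 7.2 kHz.
7.2 kHz ≤ fs/2 = 25.05 kHz, appears at 7.2 kHz.
43.5 kHz > fs/2 = 25.05 kHz, folds to fs − 43.5 kHz = 6.6 kHz.
Distinct values: {6.6 kHz, 7.2 kHz, 21.9 kHz} → 3.

3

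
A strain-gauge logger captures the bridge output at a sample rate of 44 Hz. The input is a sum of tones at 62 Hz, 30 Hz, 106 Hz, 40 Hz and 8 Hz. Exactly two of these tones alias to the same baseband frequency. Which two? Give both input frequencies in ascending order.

62 Hz, 106 Hz

fs/2 = 22 Hz.
62 Hz mod fs = 18 Hz.
18 Hz ≤ fs/2 = 22 Hz, appears at 18 Hz.
30 Hz > fs/2 = 22 Hz, folds to fs − 30 Hz = 14 Hz.
106 Hz mod fs = 18 Hz.
18 Hz ≤ fs/2 = 22 Hz, appears at 18 Hz.
40 Hz > fs/2 = 22 Hz, folds to fs − 40 Hz = 4 Hz.
8 Hz ≤ fs/2 = 22 Hz, passes unchanged.
62 Hz and 106 Hz both map to 18 Hz.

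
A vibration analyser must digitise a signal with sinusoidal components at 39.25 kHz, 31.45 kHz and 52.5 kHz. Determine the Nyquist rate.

Highest-frequency component: 52.5 kHz.
Nyquist rate = 2 × 52.5 kHz = 105 kHz.

105 kHz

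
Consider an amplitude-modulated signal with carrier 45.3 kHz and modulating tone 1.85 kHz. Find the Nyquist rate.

94.3 kHz

AM sidebands sit at fc ± fm = 43.45 kHz and 47.15 kHz.
Highest-frequency component: 47.15 kHz.
Nyquist rate = 2 × 47.15 kHz = 94.3 kHz.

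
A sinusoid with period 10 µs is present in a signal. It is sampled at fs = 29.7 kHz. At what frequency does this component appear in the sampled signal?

T = 10 µs → f = 1/T = 100 kHz.
100 kHz mod fs = 10.9 kHz.
10.9 kHz ≤ fs/2 = 14.85 kHz, appears at 10.9 kHz.

10.9 kHz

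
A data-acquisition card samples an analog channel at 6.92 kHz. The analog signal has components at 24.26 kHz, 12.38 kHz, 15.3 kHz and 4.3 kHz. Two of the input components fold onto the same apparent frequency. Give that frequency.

fs/2 = 3.46 kHz.
24.26 kHz mod fs = 3.5 kHz.
3.5 kHz > fs/2 = 3.46 kHz, folds to fs − 3.5 kHz = 3.42 kHz.
12.38 kHz mod fs = 5.46 kHz.
5.46 kHz > fs/2 = 3.46 kHz, folds to fs − 5.46 kHz = 1.46 kHz.
15.3 kHz mod fs = 1.46 kHz.
1.46 kHz ≤ fs/2 = 3.46 kHz, appears at 1.46 kHz.
4.3 kHz > fs/2 = 3.46 kHz, folds to fs − 4.3 kHz = 2.62 kHz.
12.38 kHz and 15.3 kHz both map to 1.46 kHz.

1.46 kHz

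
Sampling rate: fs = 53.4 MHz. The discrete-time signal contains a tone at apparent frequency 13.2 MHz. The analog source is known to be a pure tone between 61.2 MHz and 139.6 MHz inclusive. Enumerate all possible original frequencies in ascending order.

66.6 MHz, 93.6 MHz, 120 MHz

Frequencies that alias to 13.2 MHz are k·fs ± 13.2 MHz for integer k ≥ 0.
k=0: 13.2 MHz.
k=1: 40.2 MHz, 66.6 MHz.
k=2: 93.6 MHz, 120 MHz.
k=3: 147 MHz, 173.4 MHz.
Within [61.2 MHz, 139.6 MHz]: 66.6 MHz, 93.6 MHz, 120 MHz.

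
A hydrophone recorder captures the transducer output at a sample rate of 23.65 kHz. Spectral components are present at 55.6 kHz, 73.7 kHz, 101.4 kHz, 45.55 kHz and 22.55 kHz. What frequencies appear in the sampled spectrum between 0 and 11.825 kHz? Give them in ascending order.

1.1 kHz, 1.75 kHz, 2.75 kHz, 6.8 kHz, 8.3 kHz

fs/2 = 11.825 kHz.
55.6 kHz mod fs = 8.3 kHz.
8.3 kHz ≤ fs/2 = 11.825 kHz, appears at 8.3 kHz.
73.7 kHz mod fs = 2.75 kHz.
2.75 kHz ≤ fs/2 = 11.825 kHz, appears at 2.75 kHz.
101.4 kHz mod fs = 6.8 kHz.
6.8 kHz ≤ fs/2 = 11.825 kHz, appears at 6.8 kHz.
45.55 kHz mod fs = 21.9 kHz.
21.9 kHz > fs/2 = 11.825 kHz, folds to fs − 21.9 kHz = 1.75 kHz.
22.55 kHz > fs/2 = 11.825 kHz, folds to fs − 22.55 kHz = 1.1 kHz.
Distinct values: {1.1 kHz, 1.75 kHz, 2.75 kHz, 6.8 kHz, 8.3 kHz}.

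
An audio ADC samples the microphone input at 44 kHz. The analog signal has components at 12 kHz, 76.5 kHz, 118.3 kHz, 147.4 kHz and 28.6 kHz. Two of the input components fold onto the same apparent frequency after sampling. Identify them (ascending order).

28.6 kHz, 147.4 kHz

fs/2 = 22 kHz.
12 kHz ≤ fs/2 = 22 kHz, passes unchanged.
76.5 kHz mod fs = 32.5 kHz.
32.5 kHz > fs/2 = 22 kHz, folds to fs − 32.5 kHz = 11.5 kHz.
118.3 kHz mod fs = 30.3 kHz.
30.3 kHz > fs/2 = 22 kHz, folds to fs − 30.3 kHz = 13.7 kHz.
147.4 kHz mod fs = 15.4 kHz.
15.4 kHz ≤ fs/2 = 22 kHz, appears at 15.4 kHz.
28.6 kHz > fs/2 = 22 kHz, folds to fs − 28.6 kHz = 15.4 kHz.
28.6 kHz and 147.4 kHz both map to 15.4 kHz.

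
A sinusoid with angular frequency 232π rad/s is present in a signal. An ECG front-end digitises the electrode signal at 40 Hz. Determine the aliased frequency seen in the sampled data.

ω = 232π rad/s → f = ω/(2π) = 116 Hz.
116 Hz mod fs = 36 Hz.
36 Hz > fs/2 = 20 Hz, folds to fs − 36 Hz = 4 Hz.

4 Hz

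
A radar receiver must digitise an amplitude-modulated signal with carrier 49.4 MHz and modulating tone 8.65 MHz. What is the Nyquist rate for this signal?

AM sidebands sit at fc ± fm = 40.75 MHz and 58.05 MHz.
Highest-frequency component: 58.05 MHz.
Nyquist rate = 2 × 58.05 MHz = 116.1 MHz.

116.1 MHz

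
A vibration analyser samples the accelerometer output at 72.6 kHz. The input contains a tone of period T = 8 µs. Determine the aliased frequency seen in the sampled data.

20.2 kHz

T = 8 µs → f = 1/T = 125 kHz.
125 kHz mod fs = 52.4 kHz.
52.4 kHz > fs/2 = 36.3 kHz, folds to fs − 52.4 kHz = 20.2 kHz.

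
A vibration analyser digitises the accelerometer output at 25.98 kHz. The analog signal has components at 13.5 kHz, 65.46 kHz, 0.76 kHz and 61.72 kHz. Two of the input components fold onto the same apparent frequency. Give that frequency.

12.48 kHz

fs/2 = 12.99 kHz.
13.5 kHz > fs/2 = 12.99 kHz, folds to fs − 13.5 kHz = 12.48 kHz.
65.46 kHz mod fs = 13.5 kHz.
13.5 kHz > fs/2 = 12.99 kHz, folds to fs − 13.5 kHz = 12.48 kHz.
0.76 kHz ≤ fs/2 = 12.99 kHz, passes unchanged.
61.72 kHz mod fs = 9.76 kHz.
9.76 kHz ≤ fs/2 = 12.99 kHz, appears at 9.76 kHz.
13.5 kHz and 65.46 kHz both map to 12.48 kHz.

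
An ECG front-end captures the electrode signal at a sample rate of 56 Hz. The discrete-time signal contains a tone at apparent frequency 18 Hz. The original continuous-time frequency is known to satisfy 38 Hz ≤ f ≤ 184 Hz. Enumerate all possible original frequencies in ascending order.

Frequencies that alias to 18 Hz are k·fs ± 18 Hz for integer k ≥ 0.
k=0: 18 Hz.
k=1: 38 Hz, 74 Hz.
k=2: 94 Hz, 130 Hz.
k=3: 150 Hz, 186 Hz.
k=4: 206 Hz, 242 Hz.
Within [38 Hz, 184 Hz]: 38 Hz, 74 Hz, 94 Hz, 130 Hz, 150 Hz.

38 Hz, 74 Hz, 94 Hz, 130 Hz, 150 Hz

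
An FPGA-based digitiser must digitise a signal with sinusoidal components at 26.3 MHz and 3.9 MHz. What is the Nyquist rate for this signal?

Highest-frequency component: 26.3 MHz.
Nyquist rate = 2 × 26.3 MHz = 52.6 MHz.

52.6 MHz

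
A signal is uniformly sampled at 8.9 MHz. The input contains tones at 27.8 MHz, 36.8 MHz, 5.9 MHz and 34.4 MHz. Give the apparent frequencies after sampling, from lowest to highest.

1.1 MHz, 1.2 MHz, 3 MHz

fs/2 = 4.45 MHz.
27.8 MHz mod fs = 1.1 MHz.
1.1 MHz ≤ fs/2 = 4.45 MHz, appears at 1.1 MHz.
36.8 MHz mod fs = 1.2 MHz.
1.2 MHz ≤ fs/2 = 4.45 MHz, appears at 1.2 MHz.
5.9 MHz > fs/2 = 4.45 MHz, folds to fs − 5.9 MHz = 3 MHz.
34.4 MHz mod fs = 7.7 MHz.
7.7 MHz > fs/2 = 4.45 MHz, folds to fs − 7.7 MHz = 1.2 MHz.
Distinct values: {1.1 MHz, 1.2 MHz, 3 MHz}.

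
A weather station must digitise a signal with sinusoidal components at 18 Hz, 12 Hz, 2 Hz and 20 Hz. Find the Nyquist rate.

40 Hz

Highest-frequency component: 20 Hz.
Nyquist rate = 2 × 20 Hz = 40 Hz.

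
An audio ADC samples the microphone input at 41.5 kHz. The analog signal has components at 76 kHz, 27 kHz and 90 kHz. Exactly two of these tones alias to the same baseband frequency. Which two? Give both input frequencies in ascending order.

fs/2 = 20.75 kHz.
76 kHz mod fs = 34.5 kHz.
34.5 kHz > fs/2 = 20.75 kHz, folds to fs − 34.5 kHz = 7 kHz.
27 kHz > fs/2 = 20.75 kHz, folds to fs − 27 kHz = 14.5 kHz.
90 kHz mod fs = 7 kHz.
7 kHz ≤ fs/2 = 20.75 kHz, appears at 7 kHz.
76 kHz and 90 kHz both map to 7 kHz.

76 kHz, 90 kHz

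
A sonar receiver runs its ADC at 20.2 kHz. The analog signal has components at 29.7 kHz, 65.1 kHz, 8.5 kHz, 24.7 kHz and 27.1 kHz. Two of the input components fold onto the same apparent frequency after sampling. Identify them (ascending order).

fs/2 = 10.1 kHz.
29.7 kHz mod fs = 9.5 kHz.
9.5 kHz ≤ fs/2 = 10.1 kHz, appears at 9.5 kHz.
65.1 kHz mod fs = 4.5 kHz.
4.5 kHz ≤ fs/2 = 10.1 kHz, appears at 4.5 kHz.
8.5 kHz ≤ fs/2 = 10.1 kHz, passes unchanged.
24.7 kHz mod fs = 4.5 kHz.
4.5 kHz ≤ fs/2 = 10.1 kHz, appears at 4.5 kHz.
27.1 kHz mod fs = 6.9 kHz.
6.9 kHz ≤ fs/2 = 10.1 kHz, appears at 6.9 kHz.
24.7 kHz and 65.1 kHz both map to 4.5 kHz.

24.7 kHz, 65.1 kHz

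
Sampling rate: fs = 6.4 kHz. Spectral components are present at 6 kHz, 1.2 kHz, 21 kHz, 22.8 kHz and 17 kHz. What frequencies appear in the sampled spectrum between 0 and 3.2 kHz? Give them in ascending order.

0.4 kHz, 1.2 kHz, 1.8 kHz, 2.2 kHz, 2.8 kHz

fs/2 = 3.2 kHz.
6 kHz > fs/2 = 3.2 kHz, folds to fs − 6 kHz = 0.4 kHz.
1.2 kHz ≤ fs/2 = 3.2 kHz, passes unchanged.
21 kHz mod fs = 1.8 kHz.
1.8 kHz ≤ fs/2 = 3.2 kHz, appears at 1.8 kHz.
22.8 kHz mod fs = 3.6 kHz.
3.6 kHz > fs/2 = 3.2 kHz, folds to fs − 3.6 kHz = 2.8 kHz.
17 kHz mod fs = 4.2 kHz.
4.2 kHz > fs/2 = 3.2 kHz, folds to fs − 4.2 kHz = 2.2 kHz.
Distinct values: {0.4 kHz, 1.2 kHz, 1.8 kHz, 2.2 kHz, 2.8 kHz}.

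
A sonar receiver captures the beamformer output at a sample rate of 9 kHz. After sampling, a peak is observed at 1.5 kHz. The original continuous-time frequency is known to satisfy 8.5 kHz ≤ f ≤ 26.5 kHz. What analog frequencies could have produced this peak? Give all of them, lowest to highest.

Frequencies that alias to 1.5 kHz are k·fs ± 1.5 kHz for integer k ≥ 0.
k=0: 1.5 kHz.
k=1: 7.5 kHz, 10.5 kHz.
k=2: 16.5 kHz, 19.5 kHz.
k=3: 25.5 kHz, 28.5 kHz.
k=4: 34.5 kHz, 37.5 kHz.
Within [8.5 kHz, 26.5 kHz]: 10.5 kHz, 16.5 kHz, 19.5 kHz, 25.5 kHz.

10.5 kHz, 16.5 kHz, 19.5 kHz, 25.5 kHz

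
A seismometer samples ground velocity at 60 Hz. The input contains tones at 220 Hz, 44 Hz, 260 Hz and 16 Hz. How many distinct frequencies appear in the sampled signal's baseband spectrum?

fs/2 = 30 Hz.
220 Hz mod fs = 40 Hz.
40 Hz > fs/2 = 30 Hz, folds to fs − 40 Hz = 20 Hz.
44 Hz > fs/2 = 30 Hz, folds to fs − 44 Hz = 16 Hz.
260 Hz mod fs = 20 Hz.
20 Hz ≤ fs/2 = 30 Hz, appears at 20 Hz.
16 Hz ≤ fs/2 = 30 Hz, passes unchanged.
Distinct values: {16 Hz, 20 Hz} → 2.

2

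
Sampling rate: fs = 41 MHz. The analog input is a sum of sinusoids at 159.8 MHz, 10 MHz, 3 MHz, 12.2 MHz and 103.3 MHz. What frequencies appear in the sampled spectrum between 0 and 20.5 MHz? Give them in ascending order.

fs/2 = 20.5 MHz.
159.8 MHz mod fs = 36.8 MHz.
36.8 MHz > fs/2 = 20.5 MHz, folds to fs − 36.8 MHz = 4.2 MHz.
10 MHz ≤ fs/2 = 20.5 MHz, passes unchanged.
3 MHz ≤ fs/2 = 20.5 MHz, passes unchanged.
12.2 MHz ≤ fs/2 = 20.5 MHz, passes unchanged.
103.3 MHz mod fs = 21.3 MHz.
21.3 MHz > fs/2 = 20.5 MHz, folds to fs − 21.3 MHz = 19.7 MHz.
Distinct values: {3 MHz, 4.2 MHz, 10 MHz, 12.2 MHz, 19.7 MHz}.

3 MHz, 4.2 MHz, 10 MHz, 12.2 MHz, 19.7 MHz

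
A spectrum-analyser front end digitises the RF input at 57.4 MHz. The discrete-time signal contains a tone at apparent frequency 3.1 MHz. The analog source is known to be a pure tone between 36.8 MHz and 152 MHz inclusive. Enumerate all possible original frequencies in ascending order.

Frequencies that alias to 3.1 MHz are k·fs ± 3.1 MHz for integer k ≥ 0.
k=0: 3.1 MHz.
k=1: 54.3 MHz, 60.5 MHz.
k=2: 111.7 MHz, 117.9 MHz.
k=3: 169.1 MHz, 175.3 MHz.
Within [36.8 MHz, 152 MHz]: 54.3 MHz, 60.5 MHz, 111.7 MHz, 117.9 MHz.

54.3 MHz, 60.5 MHz, 111.7 MHz, 117.9 MHz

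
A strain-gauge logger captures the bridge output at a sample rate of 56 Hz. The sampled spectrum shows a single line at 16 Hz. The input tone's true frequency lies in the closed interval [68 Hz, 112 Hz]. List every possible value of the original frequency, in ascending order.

72 Hz, 96 Hz

Frequencies that alias to 16 Hz are k·fs ± 16 Hz for integer k ≥ 0.
k=0: 16 Hz.
k=1: 40 Hz, 72 Hz.
k=2: 96 Hz, 128 Hz.
k=3: 152 Hz, 184 Hz.
Within [68 Hz, 112 Hz]: 72 Hz, 96 Hz.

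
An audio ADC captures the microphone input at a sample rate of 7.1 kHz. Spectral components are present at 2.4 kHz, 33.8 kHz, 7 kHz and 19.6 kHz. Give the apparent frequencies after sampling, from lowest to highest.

0.1 kHz, 1.7 kHz, 2.4 kHz

fs/2 = 3.55 kHz.
2.4 kHz ≤ fs/2 = 3.55 kHz, passes unchanged.
33.8 kHz mod fs = 5.4 kHz.
5.4 kHz > fs/2 = 3.55 kHz, folds to fs − 5.4 kHz = 1.7 kHz.
7 kHz > fs/2 = 3.55 kHz, folds to fs − 7 kHz = 0.1 kHz.
19.6 kHz mod fs = 5.4 kHz.
5.4 kHz > fs/2 = 3.55 kHz, folds to fs − 5.4 kHz = 1.7 kHz.
Distinct values: {0.1 kHz, 1.7 kHz, 2.4 kHz}.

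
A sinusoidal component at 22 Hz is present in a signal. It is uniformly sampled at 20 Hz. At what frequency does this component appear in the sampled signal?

2 Hz

22 Hz mod fs = 2 Hz.
2 Hz ≤ fs/2 = 10 Hz, appears at 2 Hz.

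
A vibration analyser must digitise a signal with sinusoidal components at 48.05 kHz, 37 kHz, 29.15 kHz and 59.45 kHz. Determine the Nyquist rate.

118.9 kHz

Highest-frequency component: 59.45 kHz.
Nyquist rate = 2 × 59.45 kHz = 118.9 kHz.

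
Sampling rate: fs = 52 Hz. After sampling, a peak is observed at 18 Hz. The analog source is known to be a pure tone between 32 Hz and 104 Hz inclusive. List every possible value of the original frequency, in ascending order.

Frequencies that alias to 18 Hz are k·fs ± 18 Hz for integer k ≥ 0.
k=0: 18 Hz.
k=1: 34 Hz, 70 Hz.
k=2: 86 Hz, 122 Hz.
k=3: 138 Hz, 174 Hz.
Within [32 Hz, 104 Hz]: 34 Hz, 70 Hz, 86 Hz.

34 Hz, 70 Hz, 86 Hz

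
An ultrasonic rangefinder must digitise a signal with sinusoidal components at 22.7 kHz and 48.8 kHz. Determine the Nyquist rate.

Highest-frequency component: 48.8 kHz.
Nyquist rate = 2 × 48.8 kHz = 97.6 kHz.

97.6 kHz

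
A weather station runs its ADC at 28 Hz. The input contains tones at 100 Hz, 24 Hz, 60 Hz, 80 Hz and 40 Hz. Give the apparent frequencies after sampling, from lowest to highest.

fs/2 = 14 Hz.
100 Hz mod fs = 16 Hz.
16 Hz > fs/2 = 14 Hz, folds to fs − 16 Hz = 12 Hz.
24 Hz > fs/2 = 14 Hz, folds to fs − 24 Hz = 4 Hz.
60 Hz mod fs = 4 Hz.
4 Hz ≤ fs/2 = 14 Hz, appears at 4 Hz.
80 Hz mod fs = 24 Hz.
24 Hz > fs/2 = 14 Hz, folds to fs − 24 Hz = 4 Hz.
40 Hz mod fs = 12 Hz.
12 Hz ≤ fs/2 = 14 Hz, appears at 12 Hz.
Distinct values: {4 Hz, 12 Hz}.

4 Hz, 12 Hz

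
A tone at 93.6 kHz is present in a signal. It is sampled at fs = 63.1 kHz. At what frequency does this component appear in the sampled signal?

93.6 kHz mod fs = 30.5 kHz.
30.5 kHz ≤ fs/2 = 31.55 kHz, appears at 30.5 kHz.

30.5 kHz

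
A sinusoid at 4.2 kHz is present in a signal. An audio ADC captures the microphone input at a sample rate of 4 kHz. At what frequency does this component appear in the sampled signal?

4.2 kHz mod fs = 0.2 kHz.
0.2 kHz ≤ fs/2 = 2 kHz, appears at 0.2 kHz.

0.2 kHz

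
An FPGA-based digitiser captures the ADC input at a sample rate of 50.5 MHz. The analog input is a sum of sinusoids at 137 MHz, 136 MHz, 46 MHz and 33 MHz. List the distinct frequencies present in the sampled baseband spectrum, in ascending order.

fs/2 = 25.25 MHz.
137 MHz mod fs = 36 MHz.
36 MHz > fs/2 = 25.25 MHz, folds to fs − 36 MHz = 14.5 MHz.
136 MHz mod fs = 35 MHz.
35 MHz > fs/2 = 25.25 MHz, folds to fs − 35 MHz = 15.5 MHz.
46 MHz > fs/2 = 25.25 MHz, folds to fs − 46 MHz = 4.5 MHz.
33 MHz > fs/2 = 25.25 MHz, folds to fs − 33 MHz = 17.5 MHz.
Distinct values: {4.5 MHz, 14.5 MHz, 15.5 MHz, 17.5 MHz}.

4.5 MHz, 14.5 MHz, 15.5 MHz, 17.5 MHz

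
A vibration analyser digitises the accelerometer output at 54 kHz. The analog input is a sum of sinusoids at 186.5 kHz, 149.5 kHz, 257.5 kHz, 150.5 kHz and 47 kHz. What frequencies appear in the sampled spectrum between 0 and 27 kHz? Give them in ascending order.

fs/2 = 27 kHz.
186.5 kHz mod fs = 24.5 kHz.
24.5 kHz ≤ fs/2 = 27 kHz, appears at 24.5 kHz.
149.5 kHz mod fs = 41.5 kHz.
41.5 kHz > fs/2 = 27 kHz, folds to fs − 41.5 kHz = 12.5 kHz.
257.5 kHz mod fs = 41.5 kHz.
41.5 kHz > fs/2 = 27 kHz, folds to fs − 41.5 kHz = 12.5 kHz.
150.5 kHz mod fs = 42.5 kHz.
42.5 kHz > fs/2 = 27 kHz, folds to fs − 42.5 kHz = 11.5 kHz.
47 kHz > fs/2 = 27 kHz, folds to fs − 47 kHz = 7 kHz.
Distinct values: {7 kHz, 11.5 kHz, 12.5 kHz, 24.5 kHz}.

7 kHz, 11.5 kHz, 12.5 kHz, 24.5 kHz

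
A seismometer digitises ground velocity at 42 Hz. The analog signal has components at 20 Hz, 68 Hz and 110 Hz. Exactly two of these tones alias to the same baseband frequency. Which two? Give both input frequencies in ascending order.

fs/2 = 21 Hz.
20 Hz ≤ fs/2 = 21 Hz, passes unchanged.
68 Hz mod fs = 26 Hz.
26 Hz > fs/2 = 21 Hz, folds to fs − 26 Hz = 16 Hz.
110 Hz mod fs = 26 Hz.
26 Hz > fs/2 = 21 Hz, folds to fs − 26 Hz = 16 Hz.
68 Hz and 110 Hz both map to 16 Hz.

68 Hz, 110 Hz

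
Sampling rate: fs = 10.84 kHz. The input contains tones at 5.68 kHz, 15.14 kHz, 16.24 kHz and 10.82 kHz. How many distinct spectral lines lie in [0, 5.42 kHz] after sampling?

fs/2 = 5.42 kHz.
5.68 kHz > fs/2 = 5.42 kHz, folds to fs − 5.68 kHz = 5.16 kHz.
15.14 kHz mod fs = 4.3 kHz.
4.3 kHz ≤ fs/2 = 5.42 kHz, appears at 4.3 kHz.
16.24 kHz mod fs = 5.4 kHz.
5.4 kHz ≤ fs/2 = 5.42 kHz, appears at 5.4 kHz.
10.82 kHz > fs/2 = 5.42 kHz, folds to fs − 10.82 kHz = 0.02 kHz.
Distinct values: {0.02 kHz, 4.3 kHz, 5.16 kHz, 5.4 kHz} → 4.

4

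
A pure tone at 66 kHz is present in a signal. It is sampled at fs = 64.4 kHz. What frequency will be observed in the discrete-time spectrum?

1.6 kHz

66 kHz mod fs = 1.6 kHz.
1.6 kHz ≤ fs/2 = 32.2 kHz, appears at 1.6 kHz.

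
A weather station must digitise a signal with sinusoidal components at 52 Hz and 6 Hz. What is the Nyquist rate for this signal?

104 Hz

Highest-frequency component: 52 Hz.
Nyquist rate = 2 × 52 Hz = 104 Hz.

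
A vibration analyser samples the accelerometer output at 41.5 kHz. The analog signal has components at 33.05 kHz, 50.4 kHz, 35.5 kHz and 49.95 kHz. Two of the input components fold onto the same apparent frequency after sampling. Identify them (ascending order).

fs/2 = 20.75 kHz.
33.05 kHz > fs/2 = 20.75 kHz, folds to fs − 33.05 kHz = 8.45 kHz.
50.4 kHz mod fs = 8.9 kHz.
8.9 kHz ≤ fs/2 = 20.75 kHz, appears at 8.9 kHz.
35.5 kHz > fs/2 = 20.75 kHz, folds to fs − 35.5 kHz = 6 kHz.
49.95 kHz mod fs = 8.45 kHz.
8.45 kHz ≤ fs/2 = 20.75 kHz, appears at 8.45 kHz.
33.05 kHz and 49.95 kHz both map to 8.45 kHz.

33.05 kHz, 49.95 kHz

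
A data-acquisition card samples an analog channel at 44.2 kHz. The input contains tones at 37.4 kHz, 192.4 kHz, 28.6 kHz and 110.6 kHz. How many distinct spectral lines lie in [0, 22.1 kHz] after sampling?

3

fs/2 = 22.1 kHz.
37.4 kHz > fs/2 = 22.1 kHz, folds to fs − 37.4 kHz = 6.8 kHz.
192.4 kHz mod fs = 15.6 kHz.
15.6 kHz ≤ fs/2 = 22.1 kHz, appears at 15.6 kHz.
28.6 kHz > fs/2 = 22.1 kHz, folds to fs − 28.6 kHz = 15.6 kHz.
110.6 kHz mod fs = 22.2 kHz.
22.2 kHz > fs/2 = 22.1 kHz, folds to fs − 22.2 kHz = 22 kHz.
Distinct values: {6.8 kHz, 15.6 kHz, 22 kHz} → 3.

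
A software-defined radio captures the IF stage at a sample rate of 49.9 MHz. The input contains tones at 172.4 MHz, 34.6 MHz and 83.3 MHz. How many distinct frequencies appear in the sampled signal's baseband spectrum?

3

fs/2 = 24.95 MHz.
172.4 MHz mod fs = 22.7 MHz.
22.7 MHz ≤ fs/2 = 24.95 MHz, appears at 22.7 MHz.
34.6 MHz > fs/2 = 24.95 MHz, folds to fs − 34.6 MHz = 15.3 MHz.
83.3 MHz mod fs = 33.4 MHz.
33.4 MHz > fs/2 = 24.95 MHz, folds to fs − 33.4 MHz = 16.5 MHz.
Distinct values: {15.3 MHz, 16.5 MHz, 22.7 MHz} → 3.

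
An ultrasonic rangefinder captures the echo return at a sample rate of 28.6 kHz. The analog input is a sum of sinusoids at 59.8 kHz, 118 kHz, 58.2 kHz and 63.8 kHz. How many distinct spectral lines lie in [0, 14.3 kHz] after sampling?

fs/2 = 14.3 kHz.
59.8 kHz mod fs = 2.6 kHz.
2.6 kHz ≤ fs/2 = 14.3 kHz, appears at 2.6 kHz.
118 kHz mod fs = 3.6 kHz.
3.6 kHz ≤ fs/2 = 14.3 kHz, appears at 3.6 kHz.
58.2 kHz mod fs = 1 kHz.
1 kHz ≤ fs/2 = 14.3 kHz, appears at 1 kHz.
63.8 kHz mod fs = 6.6 kHz.
6.6 kHz ≤ fs/2 = 14.3 kHz, appears at 6.6 kHz.
Distinct values: {1 kHz, 2.6 kHz, 3.6 kHz, 6.6 kHz} → 4.

4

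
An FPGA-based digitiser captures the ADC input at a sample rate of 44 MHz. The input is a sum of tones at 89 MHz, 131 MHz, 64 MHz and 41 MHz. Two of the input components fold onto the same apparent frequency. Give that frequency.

1 MHz

fs/2 = 22 MHz.
89 MHz mod fs = 1 MHz.
1 MHz ≤ fs/2 = 22 MHz, appears at 1 MHz.
131 MHz mod fs = 43 MHz.
43 MHz > fs/2 = 22 MHz, folds to fs − 43 MHz = 1 MHz.
64 MHz mod fs = 20 MHz.
20 MHz ≤ fs/2 = 22 MHz, appears at 20 MHz.
41 MHz > fs/2 = 22 MHz, folds to fs − 41 MHz = 3 MHz.
89 MHz and 131 MHz both map to 1 MHz.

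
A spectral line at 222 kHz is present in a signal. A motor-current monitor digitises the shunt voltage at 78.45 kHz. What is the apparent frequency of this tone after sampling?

222 kHz mod fs = 65.1 kHz.
65.1 kHz > fs/2 = 39.225 kHz, folds to fs − 65.1 kHz = 13.35 kHz.

13.35 kHz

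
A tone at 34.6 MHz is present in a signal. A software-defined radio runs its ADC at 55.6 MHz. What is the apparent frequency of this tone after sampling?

21 MHz

34.6 MHz > fs/2 = 27.8 MHz, folds to fs − 34.6 MHz = 21 MHz.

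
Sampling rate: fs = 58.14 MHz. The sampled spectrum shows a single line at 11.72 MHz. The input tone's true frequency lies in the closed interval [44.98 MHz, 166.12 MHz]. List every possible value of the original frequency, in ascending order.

46.42 MHz, 69.86 MHz, 104.56 MHz, 128 MHz, 162.7 MHz

Frequencies that alias to 11.72 MHz are k·fs ± 11.72 MHz for integer k ≥ 0.
k=0: 11.72 MHz.
k=1: 46.42 MHz, 69.86 MHz.
k=2: 104.56 MHz, 128 MHz.
k=3: 162.7 MHz, 186.14 MHz.
k=4: 220.84 MHz, 244.28 MHz.
Within [44.98 MHz, 166.12 MHz]: 46.42 MHz, 69.86 MHz, 104.56 MHz, 128 MHz, 162.7 MHz.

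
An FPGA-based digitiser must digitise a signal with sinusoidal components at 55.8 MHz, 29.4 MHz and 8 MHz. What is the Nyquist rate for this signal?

Highest-frequency component: 55.8 MHz.
Nyquist rate = 2 × 55.8 MHz = 111.6 MHz.

111.6 MHz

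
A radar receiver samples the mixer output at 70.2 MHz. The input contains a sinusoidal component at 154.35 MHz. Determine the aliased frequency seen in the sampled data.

154.35 MHz mod fs = 13.95 MHz.
13.95 MHz ≤ fs/2 = 35.1 MHz, appears at 13.95 MHz.

13.95 MHz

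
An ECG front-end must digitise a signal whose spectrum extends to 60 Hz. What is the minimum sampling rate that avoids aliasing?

Nyquist rate = 2 × 60 Hz = 120 Hz.

120 Hz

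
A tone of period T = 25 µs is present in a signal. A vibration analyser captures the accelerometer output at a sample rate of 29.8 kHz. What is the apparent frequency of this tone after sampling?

10.2 kHz

T = 25 µs → f = 1/T = 40 kHz.
40 kHz mod fs = 10.2 kHz.
10.2 kHz ≤ fs/2 = 14.9 kHz, appears at 10.2 kHz.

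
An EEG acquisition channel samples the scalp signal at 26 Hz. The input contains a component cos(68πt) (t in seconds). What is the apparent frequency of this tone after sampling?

ω = 68π rad/s → f = ω/(2π) = 34 Hz.
34 Hz mod fs = 8 Hz.
8 Hz ≤ fs/2 = 13 Hz, appears at 8 Hz.

8 Hz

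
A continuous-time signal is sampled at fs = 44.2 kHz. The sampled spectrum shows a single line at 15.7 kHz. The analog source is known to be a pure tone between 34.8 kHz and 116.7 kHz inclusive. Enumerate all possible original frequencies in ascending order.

59.9 kHz, 72.7 kHz, 104.1 kHz

Frequencies that alias to 15.7 kHz are k·fs ± 15.7 kHz for integer k ≥ 0.
k=0: 15.7 kHz.
k=1: 28.5 kHz, 59.9 kHz.
k=2: 72.7 kHz, 104.1 kHz.
k=3: 116.9 kHz, 148.3 kHz.
Within [34.8 kHz, 116.7 kHz]: 59.9 kHz, 72.7 kHz, 104.1 kHz.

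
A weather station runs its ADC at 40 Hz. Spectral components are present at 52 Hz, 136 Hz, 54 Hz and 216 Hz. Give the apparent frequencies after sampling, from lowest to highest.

12 Hz, 14 Hz, 16 Hz

fs/2 = 20 Hz.
52 Hz mod fs = 12 Hz.
12 Hz ≤ fs/2 = 20 Hz, appears at 12 Hz.
136 Hz mod fs = 16 Hz.
16 Hz ≤ fs/2 = 20 Hz, appears at 16 Hz.
54 Hz mod fs = 14 Hz.
14 Hz ≤ fs/2 = 20 Hz, appears at 14 Hz.
216 Hz mod fs = 16 Hz.
16 Hz ≤ fs/2 = 20 Hz, appears at 16 Hz.
Distinct values: {12 Hz, 14 Hz, 16 Hz}.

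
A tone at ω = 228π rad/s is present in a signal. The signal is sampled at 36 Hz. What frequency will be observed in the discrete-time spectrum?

6 Hz

ω = 228π rad/s → f = ω/(2π) = 114 Hz.
114 Hz mod fs = 6 Hz.
6 Hz ≤ fs/2 = 18 Hz, appears at 6 Hz.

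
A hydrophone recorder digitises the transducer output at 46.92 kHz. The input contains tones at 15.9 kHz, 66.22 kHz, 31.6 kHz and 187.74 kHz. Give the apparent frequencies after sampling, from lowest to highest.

0.06 kHz, 15.32 kHz, 15.9 kHz, 19.3 kHz

fs/2 = 23.46 kHz.
15.9 kHz ≤ fs/2 = 23.46 kHz, passes unchanged.
66.22 kHz mod fs = 19.3 kHz.
19.3 kHz ≤ fs/2 = 23.46 kHz, appears at 19.3 kHz.
31.6 kHz > fs/2 = 23.46 kHz, folds to fs − 31.6 kHz = 15.32 kHz.
187.74 kHz mod fs = 0.06 kHz.
0.06 kHz ≤ fs/2 = 23.46 kHz, appears at 0.06 kHz.
Distinct values: {0.06 kHz, 15.32 kHz, 15.9 kHz, 19.3 kHz}.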